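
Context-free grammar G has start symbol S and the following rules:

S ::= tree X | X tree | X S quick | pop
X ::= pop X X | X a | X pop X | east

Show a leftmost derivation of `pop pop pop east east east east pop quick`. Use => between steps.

S => X S quick   [S ::= X S quick]
X S quick => pop X X S quick   [X ::= pop X X]
pop X X S quick => pop pop X X X S quick   [X ::= pop X X]
pop pop X X X S quick => pop pop pop X X X X S quick   [X ::= pop X X]
pop pop pop X X X X S quick => pop pop pop east X X X S quick   [X ::= east]
pop pop pop east X X X S quick => pop pop pop east east X X S quick   [X ::= east]
pop pop pop east east X X S quick => pop pop pop east east east X S quick   [X ::= east]
pop pop pop east east east X S quick => pop pop pop east east east east S quick   [X ::= east]
pop pop pop east east east east S quick => pop pop pop east east east east pop quick   [S ::= pop]

S => X S quick => pop X X S quick => pop pop X X X S quick => pop pop pop X X X X S quick => pop pop pop east X X X S quick => pop pop pop east east X X S quick => pop pop pop east east east X S quick => pop pop pop east east east east S quick => pop pop pop east east east east pop quick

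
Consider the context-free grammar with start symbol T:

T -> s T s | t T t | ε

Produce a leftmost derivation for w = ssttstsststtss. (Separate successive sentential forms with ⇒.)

T⇒sTs⇒ssTss⇒sstTtss⇒ssttTttss⇒ssttsTsttss⇒ssttstTtsttss⇒ssttstsTststtss⇒ssttstsststtss

T ⇒ sTs   [T -> s T s]
sTs ⇒ ssTss   [T -> s T s]
ssTss ⇒ sstTtss   [T -> t T t]
sstTtss ⇒ ssttTttss   [T -> t T t]
ssttTttss ⇒ ssttsTsttss   [T -> s T s]
ssttsTsttss ⇒ ssttstTtsttss   [T -> t T t]
ssttstTtsttss ⇒ ssttstsTststtss   [T -> s T s]
ssttstsTststtss ⇒ ssttstsststtss   [T -> ε]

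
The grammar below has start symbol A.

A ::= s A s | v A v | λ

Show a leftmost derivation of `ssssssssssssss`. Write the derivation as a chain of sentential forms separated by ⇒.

A ⇒ sAs ⇒ ssAss ⇒ sssAsss ⇒ ssssAssss ⇒ sssssAsssss ⇒ ssssssAssssss ⇒ sssssssAsssssss ⇒ ssssssssssssss

A ⇒ sAs   [A ::= s A s]
sAs ⇒ ssAss   [A ::= s A s]
ssAss ⇒ sssAsss   [A ::= s A s]
sssAsss ⇒ ssssAssss   [A ::= s A s]
ssssAssss ⇒ sssssAsssss   [A ::= s A s]
sssssAsssss ⇒ ssssssAssssss   [A ::= s A s]
ssssssAssssss ⇒ sssssssAsssssss   [A ::= s A s]
sssssssAsssssss ⇒ ssssssssssssss   [A ::= λ]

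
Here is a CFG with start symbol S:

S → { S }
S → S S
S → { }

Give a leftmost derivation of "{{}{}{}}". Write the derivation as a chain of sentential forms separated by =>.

S => {S}   [S → { S }]
{S} => {SS}   [S → S S]
{SS} => {SSS}   [S → S S]
{SSS} => {{}SS}   [S → { }]
{{}SS} => {{}{}S}   [S → { }]
{{}{}S} => {{}{}{}}   [S → { }]

S => {S} => {SS} => {SSS} => {{}SS} => {{}{}S} => {{}{}{}}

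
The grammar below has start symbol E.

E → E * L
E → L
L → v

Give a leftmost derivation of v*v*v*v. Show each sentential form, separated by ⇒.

E ⇒ E*L ⇒ E*L*L ⇒ E*L*L*L ⇒ L*L*L*L ⇒ v*L*L*L ⇒ v*v*L*L ⇒ v*v*v*L ⇒ v*v*v*v

E ⇒ E*L   [E → E * L]
E*L ⇒ E*L*L   [E → E * L]
E*L*L ⇒ E*L*L*L   [E → E * L]
E*L*L*L ⇒ L*L*L*L   [E → L]
L*L*L*L ⇒ v*L*L*L   [L → v]
v*L*L*L ⇒ v*v*L*L   [L → v]
v*v*L*L ⇒ v*v*v*L   [L → v]
v*v*v*L ⇒ v*v*v*v   [L → v]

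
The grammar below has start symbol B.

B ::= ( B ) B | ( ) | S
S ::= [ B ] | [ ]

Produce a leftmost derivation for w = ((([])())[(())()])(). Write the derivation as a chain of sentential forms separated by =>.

B=>(B)B=>((B)B)B=>(((B)B)B)B=>(((S)B)B)B=>((([])B)B)B=>((([])())B)B=>((([])())S)B=>((([])())[B])B=>((([])())[(B)B])B=>((([])())[(())B])B=>((([])())[(())()])B=>((([])())[(())()])()

B => (B)B   [B ::= ( B ) B]
(B)B => ((B)B)B   [B ::= ( B ) B]
((B)B)B => (((B)B)B)B   [B ::= ( B ) B]
(((B)B)B)B => (((S)B)B)B   [B ::= S]
(((S)B)B)B => ((([])B)B)B   [S ::= [ ]]
((([])B)B)B => ((([])())B)B   [B ::= ( )]
((([])())B)B => ((([])())S)B   [B ::= S]
((([])())S)B => ((([])())[B])B   [S ::= [ B ]]
((([])())[B])B => ((([])())[(B)B])B   [B ::= ( B ) B]
((([])())[(B)B])B => ((([])())[(())B])B   [B ::= ( )]
((([])())[(())B])B => ((([])())[(())()])B   [B ::= ( )]
((([])())[(())()])B => ((([])())[(())()])()   [B ::= ( )]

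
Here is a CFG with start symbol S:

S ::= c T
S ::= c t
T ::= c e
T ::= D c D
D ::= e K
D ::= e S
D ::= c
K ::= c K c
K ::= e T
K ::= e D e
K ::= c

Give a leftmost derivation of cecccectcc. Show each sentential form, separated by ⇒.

S ⇒ cT ⇒ cDcD ⇒ ceScD ⇒ cecTcD ⇒ cecDcDcD ⇒ cecccDcD ⇒ ceccceScD ⇒ cecccectcD ⇒ cecccectcc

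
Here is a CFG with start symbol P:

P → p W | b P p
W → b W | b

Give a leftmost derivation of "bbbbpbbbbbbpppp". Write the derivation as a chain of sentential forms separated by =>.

P => bPp => bbPpp => bbbPppp => bbbbPpppp => bbbbpWpppp => bbbbpbWpppp => bbbbpbbWpppp => bbbbpbbbWpppp => bbbbpbbbbWpppp => bbbbpbbbbbWpppp => bbbbpbbbbbbpppp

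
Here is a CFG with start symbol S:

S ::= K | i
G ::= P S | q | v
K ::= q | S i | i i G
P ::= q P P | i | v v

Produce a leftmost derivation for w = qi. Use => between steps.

S=>K=>Si=>Ki=>qi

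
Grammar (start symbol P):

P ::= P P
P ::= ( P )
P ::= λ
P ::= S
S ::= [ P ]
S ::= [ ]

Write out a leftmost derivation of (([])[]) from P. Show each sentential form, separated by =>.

P => (P) => (PP) => ((P)P) => ((S)P) => (([])P) => (([])S) => (([])[])

P => (P)   [P ::= ( P )]
(P) => (PP)   [P ::= P P]
(PP) => ((P)P)   [P ::= ( P )]
((P)P) => ((S)P)   [P ::= S]
((S)P) => (([])P)   [S ::= [ ]]
(([])P) => (([])S)   [P ::= S]
(([])S) => (([])[])   [S ::= [ ]]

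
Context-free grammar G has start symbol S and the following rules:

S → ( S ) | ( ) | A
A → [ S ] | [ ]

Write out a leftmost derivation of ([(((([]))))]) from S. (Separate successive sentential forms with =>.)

S => (S)   [S → ( S )]
(S) => (A)   [S → A]
(A) => ([S])   [A → [ S ]]
([S]) => ([(S)])   [S → ( S )]
([(S)]) => ([((S))])   [S → ( S )]
([((S))]) => ([(((S)))])   [S → ( S )]
([(((S)))]) => ([((((S))))])   [S → ( S )]
([((((S))))]) => ([((((A))))])   [S → A]
([((((A))))]) => ([(((([]))))])   [A → [ ]]

S=>(S)=>(A)=>([S])=>([(S)])=>([((S))])=>([(((S)))])=>([((((S))))])=>([((((A))))])=>([(((([]))))])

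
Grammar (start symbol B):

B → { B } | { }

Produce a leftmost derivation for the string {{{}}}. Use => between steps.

B => {B}   [B → { B }]
{B} => {{B}}   [B → { B }]
{{B}} => {{{}}}   [B → { }]

B => {B} => {{B}} => {{{}}}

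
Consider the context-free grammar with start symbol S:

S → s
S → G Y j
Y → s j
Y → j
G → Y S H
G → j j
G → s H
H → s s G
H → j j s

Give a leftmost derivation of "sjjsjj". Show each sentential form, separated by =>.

S => GYj => sHYj => sjjsYj => sjjsjj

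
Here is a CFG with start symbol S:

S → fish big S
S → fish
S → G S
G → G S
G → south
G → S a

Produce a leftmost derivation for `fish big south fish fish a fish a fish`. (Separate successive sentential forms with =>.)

S => G S => S a S => G S a S => S a S a S => fish big S a S a S => fish big G S a S a S => fish big G S S a S a S => fish big south S S a S a S => fish big south fish S a S a S => fish big south fish fish a S a S => fish big south fish fish a fish a S => fish big south fish fish a fish a fish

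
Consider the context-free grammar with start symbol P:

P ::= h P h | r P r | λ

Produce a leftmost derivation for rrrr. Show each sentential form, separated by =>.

P => rPr => rrPrr => rrrr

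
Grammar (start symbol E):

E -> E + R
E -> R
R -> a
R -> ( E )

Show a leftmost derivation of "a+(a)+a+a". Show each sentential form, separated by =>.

E => E+R => E+R+R => E+R+R+R => R+R+R+R => a+R+R+R => a+(E)+R+R => a+(R)+R+R => a+(a)+R+R => a+(a)+a+R => a+(a)+a+a

E => E+R   [E -> E + R]
E+R => E+R+R   [E -> E + R]
E+R+R => E+R+R+R   [E -> E + R]
E+R+R+R => R+R+R+R   [E -> R]
R+R+R+R => a+R+R+R   [R -> a]
a+R+R+R => a+(E)+R+R   [R -> ( E )]
a+(E)+R+R => a+(R)+R+R   [E -> R]
a+(R)+R+R => a+(a)+R+R   [R -> a]
a+(a)+R+R => a+(a)+a+R   [R -> a]
a+(a)+a+R => a+(a)+a+a   [R -> a]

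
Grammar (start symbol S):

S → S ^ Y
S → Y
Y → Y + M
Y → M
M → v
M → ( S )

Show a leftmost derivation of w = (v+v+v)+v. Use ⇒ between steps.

S ⇒ Y   [S → Y]
Y ⇒ Y+M   [Y → Y + M]
Y+M ⇒ M+M   [Y → M]
M+M ⇒ (S)+M   [M → ( S )]
(S)+M ⇒ (Y)+M   [S → Y]
(Y)+M ⇒ (Y+M)+M   [Y → Y + M]
(Y+M)+M ⇒ (Y+M+M)+M   [Y → Y + M]
(Y+M+M)+M ⇒ (M+M+M)+M   [Y → M]
(M+M+M)+M ⇒ (v+M+M)+M   [M → v]
(v+M+M)+M ⇒ (v+v+M)+M   [M → v]
(v+v+M)+M ⇒ (v+v+v)+M   [M → v]
(v+v+v)+M ⇒ (v+v+v)+v   [M → v]

S⇒Y⇒Y+M⇒M+M⇒(S)+M⇒(Y)+M⇒(Y+M)+M⇒(Y+M+M)+M⇒(M+M+M)+M⇒(v+M+M)+M⇒(v+v+M)+M⇒(v+v+v)+M⇒(v+v+v)+v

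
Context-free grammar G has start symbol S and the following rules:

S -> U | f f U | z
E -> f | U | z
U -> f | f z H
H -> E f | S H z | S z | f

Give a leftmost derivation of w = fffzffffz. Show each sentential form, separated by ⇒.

S⇒ffU⇒fffzH⇒fffzSHz⇒fffzffUHz⇒fffzfffHz⇒fffzffffz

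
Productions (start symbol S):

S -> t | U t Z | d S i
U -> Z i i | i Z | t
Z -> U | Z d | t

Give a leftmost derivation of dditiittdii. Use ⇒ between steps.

S ⇒ dSi ⇒ ddSii ⇒ ddUtZii ⇒ ddZiitZii ⇒ ddUiitZii ⇒ ddiZiitZii ⇒ dditiitZii ⇒ dditiitZdii ⇒ dditiittdii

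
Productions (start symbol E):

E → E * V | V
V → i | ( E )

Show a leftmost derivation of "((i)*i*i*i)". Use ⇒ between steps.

E ⇒ V   [E → V]
V ⇒ (E)   [V → ( E )]
(E) ⇒ (E*V)   [E → E * V]
(E*V) ⇒ (E*V*V)   [E → E * V]
(E*V*V) ⇒ (E*V*V*V)   [E → E * V]
(E*V*V*V) ⇒ (V*V*V*V)   [E → V]
(V*V*V*V) ⇒ ((E)*V*V*V)   [V → ( E )]
((E)*V*V*V) ⇒ ((V)*V*V*V)   [E → V]
((V)*V*V*V) ⇒ ((i)*V*V*V)   [V → i]
((i)*V*V*V) ⇒ ((i)*i*V*V)   [V → i]
((i)*i*V*V) ⇒ ((i)*i*i*V)   [V → i]
((i)*i*i*V) ⇒ ((i)*i*i*i)   [V → i]

E ⇒ V ⇒ (E) ⇒ (E*V) ⇒ (E*V*V) ⇒ (E*V*V*V) ⇒ (V*V*V*V) ⇒ ((E)*V*V*V) ⇒ ((V)*V*V*V) ⇒ ((i)*V*V*V) ⇒ ((i)*i*V*V) ⇒ ((i)*i*i*V) ⇒ ((i)*i*i*i)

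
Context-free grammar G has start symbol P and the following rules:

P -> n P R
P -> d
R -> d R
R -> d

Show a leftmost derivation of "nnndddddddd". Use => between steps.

P => nPR => nnPRR => nnnPRRR => nnndRRR => nnnddRRR => nnndddRR => nnnddddRR => nnndddddR => nnnddddddR => nnndddddddR => nnndddddddd

P => nPR   [P -> n P R]
nPR => nnPRR   [P -> n P R]
nnPRR => nnnPRRR   [P -> n P R]
nnnPRRR => nnndRRR   [P -> d]
nnndRRR => nnnddRRR   [R -> d R]
nnnddRRR => nnndddRR   [R -> d]
nnndddRR => nnnddddRR   [R -> d R]
nnnddddRR => nnndddddR   [R -> d]
nnndddddR => nnnddddddR   [R -> d R]
nnnddddddR => nnndddddddR   [R -> d R]
nnndddddddR => nnndddddddd   [R -> d]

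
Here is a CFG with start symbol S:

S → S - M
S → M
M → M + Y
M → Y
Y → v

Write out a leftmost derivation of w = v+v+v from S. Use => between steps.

S => M => M+Y => M+Y+Y => Y+Y+Y => v+Y+Y => v+v+Y => v+v+v

S => M   [S → M]
M => M+Y   [M → M + Y]
M+Y => M+Y+Y   [M → M + Y]
M+Y+Y => Y+Y+Y   [M → Y]
Y+Y+Y => v+Y+Y   [Y → v]
v+Y+Y => v+v+Y   [Y → v]
v+v+Y => v+v+v   [Y → v]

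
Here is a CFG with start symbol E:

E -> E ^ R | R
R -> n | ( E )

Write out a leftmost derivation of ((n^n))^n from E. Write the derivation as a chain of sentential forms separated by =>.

E => E^R => R^R => (E)^R => (R)^R => ((E))^R => ((E^R))^R => ((R^R))^R => ((n^R))^R => ((n^n))^R => ((n^n))^n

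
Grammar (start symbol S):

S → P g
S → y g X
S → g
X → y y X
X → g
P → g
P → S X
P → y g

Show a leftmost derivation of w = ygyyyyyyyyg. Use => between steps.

S => ygX => ygyyX => ygyyyyX => ygyyyyyyX => ygyyyyyyyyX => ygyyyyyyyyg

S => ygX   [S → y g X]
ygX => ygyyX   [X → y y X]
ygyyX => ygyyyyX   [X → y y X]
ygyyyyX => ygyyyyyyX   [X → y y X]
ygyyyyyyX => ygyyyyyyyyX   [X → y y X]
ygyyyyyyyyX => ygyyyyyyyyg   [X → g]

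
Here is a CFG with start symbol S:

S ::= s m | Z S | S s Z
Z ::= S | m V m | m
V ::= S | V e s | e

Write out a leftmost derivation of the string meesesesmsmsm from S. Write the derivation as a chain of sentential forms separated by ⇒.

S⇒ZS⇒SS⇒ZSS⇒mVmSS⇒mVesmSS⇒mVesesmSS⇒mVesesesmSS⇒meesesesmSS⇒meesesesmsmS⇒meesesesmsmsm

S ⇒ ZS   [S ::= Z S]
ZS ⇒ SS   [Z ::= S]
SS ⇒ ZSS   [S ::= Z S]
ZSS ⇒ mVmSS   [Z ::= m V m]
mVmSS ⇒ mVesmSS   [V ::= V e s]
mVesmSS ⇒ mVesesmSS   [V ::= V e s]
mVesesmSS ⇒ mVesesesmSS   [V ::= V e s]
mVesesesmSS ⇒ meesesesmSS   [V ::= e]
meesesesmSS ⇒ meesesesmsmS   [S ::= s m]
meesesesmsmS ⇒ meesesesmsmsm   [S ::= s m]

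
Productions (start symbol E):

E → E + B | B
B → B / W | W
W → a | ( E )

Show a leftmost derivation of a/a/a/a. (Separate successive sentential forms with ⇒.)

E ⇒ B ⇒ B/W ⇒ B/W/W ⇒ B/W/W/W ⇒ W/W/W/W ⇒ a/W/W/W ⇒ a/a/W/W ⇒ a/a/a/W ⇒ a/a/a/a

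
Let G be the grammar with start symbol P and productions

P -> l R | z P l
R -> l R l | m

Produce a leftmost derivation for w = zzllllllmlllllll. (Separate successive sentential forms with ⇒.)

P ⇒ zPl   [P -> z P l]
zPl ⇒ zzPll   [P -> z P l]
zzPll ⇒ zzlRll   [P -> l R]
zzlRll ⇒ zzllRlll   [R -> l R l]
zzllRlll ⇒ zzlllRllll   [R -> l R l]
zzlllRllll ⇒ zzllllRlllll   [R -> l R l]
zzllllRlllll ⇒ zzlllllRllllll   [R -> l R l]
zzlllllRllllll ⇒ zzllllllRlllllll   [R -> l R l]
zzllllllRlllllll ⇒ zzllllllmlllllll   [R -> m]

P⇒zPl⇒zzPll⇒zzlRll⇒zzllRlll⇒zzlllRllll⇒zzllllRlllll⇒zzlllllRllllll⇒zzllllllRlllllll⇒zzllllllmlllllll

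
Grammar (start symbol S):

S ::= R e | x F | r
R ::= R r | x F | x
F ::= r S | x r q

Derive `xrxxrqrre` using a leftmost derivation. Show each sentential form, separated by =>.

S => Re => Rre => Rrre => xFrre => xrSrre => xrxFrre => xrxxrqrre

S => Re   [S ::= R e]
Re => Rre   [R ::= R r]
Rre => Rrre   [R ::= R r]
Rrre => xFrre   [R ::= x F]
xFrre => xrSrre   [F ::= r S]
xrSrre => xrxFrre   [S ::= x F]
xrxFrre => xrxxrqrre   [F ::= x r q]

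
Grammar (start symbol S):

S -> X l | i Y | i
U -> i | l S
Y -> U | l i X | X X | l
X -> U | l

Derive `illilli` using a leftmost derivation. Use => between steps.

S=>iY=>iXX=>ilX=>ilU=>illS=>illiY=>illiXX=>illilX=>illilU=>illillS=>illilli

S => iY   [S -> i Y]
iY => iXX   [Y -> X X]
iXX => ilX   [X -> l]
ilX => ilU   [X -> U]
ilU => illS   [U -> l S]
illS => illiY   [S -> i Y]
illiY => illiXX   [Y -> X X]
illiXX => illilX   [X -> l]
illilX => illilU   [X -> U]
illilU => illillS   [U -> l S]
illillS => illilli   [S -> i]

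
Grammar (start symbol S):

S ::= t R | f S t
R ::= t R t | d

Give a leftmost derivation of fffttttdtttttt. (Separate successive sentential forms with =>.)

S=>fSt=>ffStt=>fffSttt=>ffftRttt=>fffttRtttt=>ffftttRttttt=>fffttttRtttttt=>fffttttdtttttt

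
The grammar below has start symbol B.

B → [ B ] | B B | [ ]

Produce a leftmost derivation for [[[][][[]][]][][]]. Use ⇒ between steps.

B ⇒ [B] ⇒ [BB] ⇒ [BBB] ⇒ [[B]BB] ⇒ [[BB]BB] ⇒ [[[]B]BB] ⇒ [[[]BB]BB] ⇒ [[[][]B]BB] ⇒ [[[][]BB]BB] ⇒ [[[][][B]B]BB] ⇒ [[[][][[]]B]BB] ⇒ [[[][][[]][]]BB] ⇒ [[[][][[]][]][]B] ⇒ [[[][][[]][]][][]]

B ⇒ [B]   [B → [ B ]]
[B] ⇒ [BB]   [B → B B]
[BB] ⇒ [BBB]   [B → B B]
[BBB] ⇒ [[B]BB]   [B → [ B ]]
[[B]BB] ⇒ [[BB]BB]   [B → B B]
[[BB]BB] ⇒ [[[]B]BB]   [B → [ ]]
[[[]B]BB] ⇒ [[[]BB]BB]   [B → B B]
[[[]BB]BB] ⇒ [[[][]B]BB]   [B → [ ]]
[[[][]B]BB] ⇒ [[[][]BB]BB]   [B → B B]
[[[][]BB]BB] ⇒ [[[][][B]B]BB]   [B → [ B ]]
[[[][][B]B]BB] ⇒ [[[][][[]]B]BB]   [B → [ ]]
[[[][][[]]B]BB] ⇒ [[[][][[]][]]BB]   [B → [ ]]
[[[][][[]][]]BB] ⇒ [[[][][[]][]][]B]   [B → [ ]]
[[[][][[]][]][]B] ⇒ [[[][][[]][]][][]]   [B → [ ]]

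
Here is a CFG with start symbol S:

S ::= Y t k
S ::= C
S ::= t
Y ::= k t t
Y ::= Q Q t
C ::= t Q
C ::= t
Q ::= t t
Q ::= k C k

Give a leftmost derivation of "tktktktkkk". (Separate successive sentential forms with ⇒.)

S ⇒ C   [S ::= C]
C ⇒ tQ   [C ::= t Q]
tQ ⇒ tkCk   [Q ::= k C k]
tkCk ⇒ tktQk   [C ::= t Q]
tktQk ⇒ tktkCkk   [Q ::= k C k]
tktkCkk ⇒ tktktQkk   [C ::= t Q]
tktktQkk ⇒ tktktkCkkk   [Q ::= k C k]
tktktkCkkk ⇒ tktktktkkk   [C ::= t]

S ⇒ C ⇒ tQ ⇒ tkCk ⇒ tktQk ⇒ tktkCkk ⇒ tktktQkk ⇒ tktktkCkkk ⇒ tktktktkkk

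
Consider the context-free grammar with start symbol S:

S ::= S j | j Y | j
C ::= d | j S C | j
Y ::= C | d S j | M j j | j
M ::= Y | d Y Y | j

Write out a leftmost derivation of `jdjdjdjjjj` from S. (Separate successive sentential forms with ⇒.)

S ⇒ jY ⇒ jdSj ⇒ jdSjj ⇒ jdjYjj ⇒ jdjMjjjj ⇒ jdjdYYjjjj ⇒ jdjdjYjjjj ⇒ jdjdjCjjjj ⇒ jdjdjdjjjj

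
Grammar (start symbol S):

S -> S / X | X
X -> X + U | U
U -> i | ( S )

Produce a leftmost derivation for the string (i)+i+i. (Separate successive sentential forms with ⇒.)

S⇒X⇒X+U⇒X+U+U⇒U+U+U⇒(S)+U+U⇒(X)+U+U⇒(U)+U+U⇒(i)+U+U⇒(i)+i+U⇒(i)+i+i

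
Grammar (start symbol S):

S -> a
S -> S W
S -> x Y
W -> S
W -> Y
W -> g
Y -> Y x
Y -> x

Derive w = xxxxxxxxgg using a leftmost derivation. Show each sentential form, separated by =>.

S => SW => SWW => xYWW => xYxWW => xYxxWW => xYxxxWW => xYxxxxWW => xYxxxxxWW => xYxxxxxxWW => xxxxxxxxWW => xxxxxxxxgW => xxxxxxxxgg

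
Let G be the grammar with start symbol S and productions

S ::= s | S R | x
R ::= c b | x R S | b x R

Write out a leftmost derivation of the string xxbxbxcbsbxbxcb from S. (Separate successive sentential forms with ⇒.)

S ⇒ SR ⇒ xR ⇒ xxRS ⇒ xxbxRS ⇒ xxbxbxRS ⇒ xxbxbxcbS ⇒ xxbxbxcbSR ⇒ xxbxbxcbsR ⇒ xxbxbxcbsbxR ⇒ xxbxbxcbsbxbxR ⇒ xxbxbxcbsbxbxcb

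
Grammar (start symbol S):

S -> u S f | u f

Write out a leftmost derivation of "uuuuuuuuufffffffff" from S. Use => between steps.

S=>uSf=>uuSff=>uuuSfff=>uuuuSffff=>uuuuuSfffff=>uuuuuuSffffff=>uuuuuuuSfffffff=>uuuuuuuuSffffffff=>uuuuuuuuufffffffff

S => uSf   [S -> u S f]
uSf => uuSff   [S -> u S f]
uuSff => uuuSfff   [S -> u S f]
uuuSfff => uuuuSffff   [S -> u S f]
uuuuSffff => uuuuuSfffff   [S -> u S f]
uuuuuSfffff => uuuuuuSffffff   [S -> u S f]
uuuuuuSffffff => uuuuuuuSfffffff   [S -> u S f]
uuuuuuuSfffffff => uuuuuuuuSffffffff   [S -> u S f]
uuuuuuuuSffffffff => uuuuuuuuufffffffff   [S -> u f]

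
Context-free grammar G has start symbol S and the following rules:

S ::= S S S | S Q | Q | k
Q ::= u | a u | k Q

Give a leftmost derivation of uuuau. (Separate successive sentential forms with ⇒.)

S ⇒ SQ   [S ::= S Q]
SQ ⇒ SQQ   [S ::= S Q]
SQQ ⇒ SQQQ   [S ::= S Q]
SQQQ ⇒ QQQQ   [S ::= Q]
QQQQ ⇒ uQQQ   [Q ::= u]
uQQQ ⇒ uuQQ   [Q ::= u]
uuQQ ⇒ uuuQ   [Q ::= u]
uuuQ ⇒ uuuau   [Q ::= a u]

S ⇒ SQ ⇒ SQQ ⇒ SQQQ ⇒ QQQQ ⇒ uQQQ ⇒ uuQQ ⇒ uuuQ ⇒ uuuau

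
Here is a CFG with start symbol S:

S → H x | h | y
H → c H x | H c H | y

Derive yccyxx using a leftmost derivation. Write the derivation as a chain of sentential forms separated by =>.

S => Hx   [S → H x]
Hx => HcHx   [H → H c H]
HcHx => ycHx   [H → y]
ycHx => yccHxx   [H → c H x]
yccHxx => yccyxx   [H → y]

S => Hx => HcHx => ycHx => yccHxx => yccyxx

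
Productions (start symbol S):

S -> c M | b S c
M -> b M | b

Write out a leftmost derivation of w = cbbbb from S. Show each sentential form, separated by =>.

S => cM => cbM => cbbM => cbbbM => cbbbb

S => cM   [S -> c M]
cM => cbM   [M -> b M]
cbM => cbbM   [M -> b M]
cbbM => cbbbM   [M -> b M]
cbbbM => cbbbb   [M -> b]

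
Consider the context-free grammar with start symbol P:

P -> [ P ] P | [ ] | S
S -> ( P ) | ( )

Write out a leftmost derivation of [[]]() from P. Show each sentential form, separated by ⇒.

P⇒[P]P⇒[[]]P⇒[[]]S⇒[[]]()

P ⇒ [P]P   [P -> [ P ] P]
[P]P ⇒ [[]]P   [P -> [ ]]
[[]]P ⇒ [[]]S   [P -> S]
[[]]S ⇒ [[]]()   [S -> ( )]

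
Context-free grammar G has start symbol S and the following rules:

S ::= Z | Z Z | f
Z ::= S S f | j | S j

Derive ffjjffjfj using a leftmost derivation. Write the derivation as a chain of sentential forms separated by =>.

S => ZZ => SSfZ => fSfZ => fZZfZ => fSSfZfZ => ffSfZfZ => ffZZfZfZ => ffjZfZfZ => ffjjfZfZ => ffjjfSjfZ => ffjjffjfZ => ffjjffjfj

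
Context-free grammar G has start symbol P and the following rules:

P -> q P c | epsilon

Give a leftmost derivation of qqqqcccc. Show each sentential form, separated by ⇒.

P ⇒ qPc   [P -> q P c]
qPc ⇒ qqPcc   [P -> q P c]
qqPcc ⇒ qqqPccc   [P -> q P c]
qqqPccc ⇒ qqqqPcccc   [P -> q P c]
qqqqPcccc ⇒ qqqqcccc   [P -> epsilon]

P ⇒ qPc ⇒ qqPcc ⇒ qqqPccc ⇒ qqqqPcccc ⇒ qqqqcccc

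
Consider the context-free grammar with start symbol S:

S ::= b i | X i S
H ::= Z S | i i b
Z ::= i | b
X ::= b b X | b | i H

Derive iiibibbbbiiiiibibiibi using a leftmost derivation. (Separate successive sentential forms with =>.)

S => XiS => iHiS => iiibiS => iiibiXiS => iiibibbXiS => iiibibbbbXiS => iiibibbbbiHiS => iiibibbbbiZSiS => iiibibbbbiiSiS => iiibibbbbiiXiSiS => iiibibbbbiiiHiSiS => iiibibbbbiiiiibiSiS => iiibibbbbiiiiibibiiS => iiibibbbbiiiiibibiibi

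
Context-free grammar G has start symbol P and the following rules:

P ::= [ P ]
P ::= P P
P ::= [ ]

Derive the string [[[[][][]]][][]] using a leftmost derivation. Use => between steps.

P => [P]   [P ::= [ P ]]
[P] => [PP]   [P ::= P P]
[PP] => [PPP]   [P ::= P P]
[PPP] => [[P]PP]   [P ::= [ P ]]
[[P]PP] => [[[P]]PP]   [P ::= [ P ]]
[[[P]]PP] => [[[PP]]PP]   [P ::= P P]
[[[PP]]PP] => [[[PPP]]PP]   [P ::= P P]
[[[PPP]]PP] => [[[[]PP]]PP]   [P ::= [ ]]
[[[[]PP]]PP] => [[[[][]P]]PP]   [P ::= [ ]]
[[[[][]P]]PP] => [[[[][][]]]PP]   [P ::= [ ]]
[[[[][][]]]PP] => [[[[][][]]][]P]   [P ::= [ ]]
[[[[][][]]][]P] => [[[[][][]]][][]]   [P ::= [ ]]

P=>[P]=>[PP]=>[PPP]=>[[P]PP]=>[[[P]]PP]=>[[[PP]]PP]=>[[[PPP]]PP]=>[[[[]PP]]PP]=>[[[[][]P]]PP]=>[[[[][][]]]PP]=>[[[[][][]]][]P]=>[[[[][][]]][][]]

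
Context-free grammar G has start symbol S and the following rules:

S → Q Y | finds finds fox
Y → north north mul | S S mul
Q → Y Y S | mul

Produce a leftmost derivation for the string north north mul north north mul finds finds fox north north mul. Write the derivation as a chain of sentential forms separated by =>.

S => Q Y   [S → Q Y]
Q Y => Y Y S Y   [Q → Y Y S]
Y Y S Y => north north mul Y S Y   [Y → north north mul]
north north mul Y S Y => north north mul north north mul S Y   [Y → north north mul]
north north mul north north mul S Y => north north mul north north mul finds finds fox Y   [S → finds finds fox]
north north mul north north mul finds finds fox Y => north north mul north north mul finds finds fox north north mul   [Y → north north mul]

S => Q Y => Y Y S Y => north north mul Y S Y => north north mul north north mul S Y => north north mul north north mul finds finds fox Y => north north mul north north mul finds finds fox north north mul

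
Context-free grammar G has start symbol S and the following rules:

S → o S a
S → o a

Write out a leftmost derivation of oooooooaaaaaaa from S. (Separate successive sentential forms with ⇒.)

S ⇒ oSa   [S → o S a]
oSa ⇒ ooSaa   [S → o S a]
ooSaa ⇒ oooSaaa   [S → o S a]
oooSaaa ⇒ ooooSaaaa   [S → o S a]
ooooSaaaa ⇒ oooooSaaaaa   [S → o S a]
oooooSaaaaa ⇒ ooooooSaaaaaa   [S → o S a]
ooooooSaaaaaa ⇒ oooooooaaaaaaa   [S → o a]

S ⇒ oSa ⇒ ooSaa ⇒ oooSaaa ⇒ ooooSaaaa ⇒ oooooSaaaaa ⇒ ooooooSaaaaaa ⇒ oooooooaaaaaaa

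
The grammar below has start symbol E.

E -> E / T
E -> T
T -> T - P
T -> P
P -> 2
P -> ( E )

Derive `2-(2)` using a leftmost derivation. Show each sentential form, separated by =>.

E => T   [E -> T]
T => T-P   [T -> T - P]
T-P => P-P   [T -> P]
P-P => 2-P   [P -> 2]
2-P => 2-(E)   [P -> ( E )]
2-(E) => 2-(T)   [E -> T]
2-(T) => 2-(P)   [T -> P]
2-(P) => 2-(2)   [P -> 2]

E => T => T-P => P-P => 2-P => 2-(E) => 2-(T) => 2-(P) => 2-(2)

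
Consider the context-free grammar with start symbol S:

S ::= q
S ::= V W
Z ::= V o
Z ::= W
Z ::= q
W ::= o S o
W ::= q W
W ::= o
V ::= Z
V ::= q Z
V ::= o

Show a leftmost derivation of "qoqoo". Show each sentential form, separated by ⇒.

S⇒VW⇒ZW⇒WW⇒qWW⇒qoSoW⇒qoqoW⇒qoqoo

S ⇒ VW   [S ::= V W]
VW ⇒ ZW   [V ::= Z]
ZW ⇒ WW   [Z ::= W]
WW ⇒ qWW   [W ::= q W]
qWW ⇒ qoSoW   [W ::= o S o]
qoSoW ⇒ qoqoW   [S ::= q]
qoqoW ⇒ qoqoo   [W ::= o]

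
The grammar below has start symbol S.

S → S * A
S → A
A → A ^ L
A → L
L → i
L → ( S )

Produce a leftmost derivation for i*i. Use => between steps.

S => S*A => A*A => L*A => i*A => i*L => i*i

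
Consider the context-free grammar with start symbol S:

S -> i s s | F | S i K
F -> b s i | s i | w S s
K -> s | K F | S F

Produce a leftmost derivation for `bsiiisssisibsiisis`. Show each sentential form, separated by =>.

S => SiK => SiKiK => SiKiKiK => FiKiKiK => bsiiKiKiK => bsiiKFiKiK => bsiiKFFiKiK => bsiiSFFFiKiK => bsiiissFFFiKiK => bsiiisssiFFiKiK => bsiiisssisiFiKiK => bsiiisssisibsiiKiK => bsiiisssisibsiisiK => bsiiisssisibsiisis

S => SiK   [S -> S i K]
SiK => SiKiK   [S -> S i K]
SiKiK => SiKiKiK   [S -> S i K]
SiKiKiK => FiKiKiK   [S -> F]
FiKiKiK => bsiiKiKiK   [F -> b s i]
bsiiKiKiK => bsiiKFiKiK   [K -> K F]
bsiiKFiKiK => bsiiKFFiKiK   [K -> K F]
bsiiKFFiKiK => bsiiSFFFiKiK   [K -> S F]
bsiiSFFFiKiK => bsiiissFFFiKiK   [S -> i s s]
bsiiissFFFiKiK => bsiiisssiFFiKiK   [F -> s i]
bsiiisssiFFiKiK => bsiiisssisiFiKiK   [F -> s i]
bsiiisssisiFiKiK => bsiiisssisibsiiKiK   [F -> b s i]
bsiiisssisibsiiKiK => bsiiisssisibsiisiK   [K -> s]
bsiiisssisibsiisiK => bsiiisssisibsiisis   [K -> s]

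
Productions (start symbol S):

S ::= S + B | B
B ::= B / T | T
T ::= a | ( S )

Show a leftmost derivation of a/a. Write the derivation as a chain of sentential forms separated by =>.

S=>B=>B/T=>T/T=>a/T=>a/a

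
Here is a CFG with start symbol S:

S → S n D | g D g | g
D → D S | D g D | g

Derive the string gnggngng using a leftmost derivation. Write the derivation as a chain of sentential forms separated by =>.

S => SnD   [S → S n D]
SnD => SnDnD   [S → S n D]
SnDnD => SnDnDnD   [S → S n D]
SnDnDnD => gnDnDnD   [S → g]
gnDnDnD => gnDSnDnD   [D → D S]
gnDSnDnD => gngSnDnD   [D → g]
gngSnDnD => gnggnDnD   [S → g]
gnggnDnD => gnggngnD   [D → g]
gnggngnD => gnggngng   [D → g]

S=>SnD=>SnDnD=>SnDnDnD=>gnDnDnD=>gnDSnDnD=>gngSnDnD=>gnggnDnD=>gnggngnD=>gnggngng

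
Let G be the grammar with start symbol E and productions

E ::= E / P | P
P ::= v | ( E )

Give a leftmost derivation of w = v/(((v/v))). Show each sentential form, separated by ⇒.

E ⇒ E/P ⇒ P/P ⇒ v/P ⇒ v/(E) ⇒ v/(P) ⇒ v/((E)) ⇒ v/((P)) ⇒ v/(((E))) ⇒ v/(((E/P))) ⇒ v/(((P/P))) ⇒ v/(((v/P))) ⇒ v/(((v/v)))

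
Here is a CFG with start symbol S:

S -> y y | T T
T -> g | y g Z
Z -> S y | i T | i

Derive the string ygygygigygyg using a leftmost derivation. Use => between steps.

S => TT => ygZT => ygSyT => ygTTyT => ygygZTyT => ygygSyTyT => ygygTTyTyT => ygygygZTyTyT => ygygygiTyTyT => ygygygigyTyT => ygygygigygyT => ygygygigygyg

S => TT   [S -> T T]
TT => ygZT   [T -> y g Z]
ygZT => ygSyT   [Z -> S y]
ygSyT => ygTTyT   [S -> T T]
ygTTyT => ygygZTyT   [T -> y g Z]
ygygZTyT => ygygSyTyT   [Z -> S y]
ygygSyTyT => ygygTTyTyT   [S -> T T]
ygygTTyTyT => ygygygZTyTyT   [T -> y g Z]
ygygygZTyTyT => ygygygiTyTyT   [Z -> i]
ygygygiTyTyT => ygygygigyTyT   [T -> g]
ygygygigyTyT => ygygygigygyT   [T -> g]
ygygygigygyT => ygygygigygyg   [T -> g]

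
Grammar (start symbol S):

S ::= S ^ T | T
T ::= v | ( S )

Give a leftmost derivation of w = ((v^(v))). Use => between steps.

S => T => (S) => (T) => ((S)) => ((S^T)) => ((T^T)) => ((v^T)) => ((v^(S))) => ((v^(T))) => ((v^(v)))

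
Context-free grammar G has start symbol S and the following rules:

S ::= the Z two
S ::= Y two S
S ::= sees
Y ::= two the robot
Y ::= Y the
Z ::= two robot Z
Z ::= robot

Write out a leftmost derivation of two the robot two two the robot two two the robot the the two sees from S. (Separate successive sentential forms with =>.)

S => Y two S => two the robot two S => two the robot two Y two S => two the robot two two the robot two S => two the robot two two the robot two Y two S => two the robot two two the robot two Y the two S => two the robot two two the robot two Y the the two S => two the robot two two the robot two two the robot the the two S => two the robot two two the robot two two the robot the the two sees

S => Y two S   [S ::= Y two S]
Y two S => two the robot two S   [Y ::= two the robot]
two the robot two S => two the robot two Y two S   [S ::= Y two S]
two the robot two Y two S => two the robot two two the robot two S   [Y ::= two the robot]
two the robot two two the robot two S => two the robot two two the robot two Y two S   [S ::= Y two S]
two the robot two two the robot two Y two S => two the robot two two the robot two Y the two S   [Y ::= Y the]
two the robot two two the robot two Y the two S => two the robot two two the robot two Y the the two S   [Y ::= Y the]
two the robot two two the robot two Y the the two S => two the robot two two the robot two two the robot the the two S   [Y ::= two the robot]
two the robot two two the robot two two the robot the the two S => two the robot two two the robot two two the robot the the two sees   [S ::= sees]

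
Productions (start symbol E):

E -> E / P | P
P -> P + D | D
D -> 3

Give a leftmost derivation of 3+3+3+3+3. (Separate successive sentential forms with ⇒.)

E⇒P⇒P+D⇒P+D+D⇒P+D+D+D⇒P+D+D+D+D⇒D+D+D+D+D⇒3+D+D+D+D⇒3+3+D+D+D⇒3+3+3+D+D⇒3+3+3+3+D⇒3+3+3+3+3

E ⇒ P   [E -> P]
P ⇒ P+D   [P -> P + D]
P+D ⇒ P+D+D   [P -> P + D]
P+D+D ⇒ P+D+D+D   [P -> P + D]
P+D+D+D ⇒ P+D+D+D+D   [P -> P + D]
P+D+D+D+D ⇒ D+D+D+D+D   [P -> D]
D+D+D+D+D ⇒ 3+D+D+D+D   [D -> 3]
3+D+D+D+D ⇒ 3+3+D+D+D   [D -> 3]
3+3+D+D+D ⇒ 3+3+3+D+D   [D -> 3]
3+3+3+D+D ⇒ 3+3+3+3+D   [D -> 3]
3+3+3+3+D ⇒ 3+3+3+3+3   [D -> 3]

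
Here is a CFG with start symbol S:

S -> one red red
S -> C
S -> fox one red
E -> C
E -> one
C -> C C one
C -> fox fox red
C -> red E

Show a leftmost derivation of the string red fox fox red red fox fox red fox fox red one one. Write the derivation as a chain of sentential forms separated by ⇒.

S ⇒ C ⇒ C C one ⇒ red E C one ⇒ red C C one ⇒ red fox fox red C one ⇒ red fox fox red red E one ⇒ red fox fox red red C one ⇒ red fox fox red red C C one one ⇒ red fox fox red red fox fox red C one one ⇒ red fox fox red red fox fox red fox fox red one one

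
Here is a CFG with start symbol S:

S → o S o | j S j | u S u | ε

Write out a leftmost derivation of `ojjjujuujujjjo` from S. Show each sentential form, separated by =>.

S => oSo   [S → o S o]
oSo => ojSjo   [S → j S j]
ojSjo => ojjSjjo   [S → j S j]
ojjSjjo => ojjjSjjjo   [S → j S j]
ojjjSjjjo => ojjjuSujjjo   [S → u S u]
ojjjuSujjjo => ojjjujSjujjjo   [S → j S j]
ojjjujSjujjjo => ojjjujuSujujjjo   [S → u S u]
ojjjujuSujujjjo => ojjjujuujujjjo   [S → ε]

S => oSo => ojSjo => ojjSjjo => ojjjSjjjo => ojjjuSujjjo => ojjjujSjujjjo => ojjjujuSujujjjo => ojjjujuujujjjo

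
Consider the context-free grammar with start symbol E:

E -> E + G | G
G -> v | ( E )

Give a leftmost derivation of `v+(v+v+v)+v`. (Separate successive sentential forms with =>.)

E => E+G => E+G+G => G+G+G => v+G+G => v+(E)+G => v+(E+G)+G => v+(E+G+G)+G => v+(G+G+G)+G => v+(v+G+G)+G => v+(v+v+G)+G => v+(v+v+v)+G => v+(v+v+v)+v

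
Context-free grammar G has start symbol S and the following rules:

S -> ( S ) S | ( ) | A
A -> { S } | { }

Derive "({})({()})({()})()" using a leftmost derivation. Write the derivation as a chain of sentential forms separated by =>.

S => (S)S   [S -> ( S ) S]
(S)S => (A)S   [S -> A]
(A)S => ({})S   [A -> { }]
({})S => ({})(S)S   [S -> ( S ) S]
({})(S)S => ({})(A)S   [S -> A]
({})(A)S => ({})({S})S   [A -> { S }]
({})({S})S => ({})({()})S   [S -> ( )]
({})({()})S => ({})({()})(S)S   [S -> ( S ) S]
({})({()})(S)S => ({})({()})(A)S   [S -> A]
({})({()})(A)S => ({})({()})({S})S   [A -> { S }]
({})({()})({S})S => ({})({()})({()})S   [S -> ( )]
({})({()})({()})S => ({})({()})({()})()   [S -> ( )]

S => (S)S => (A)S => ({})S => ({})(S)S => ({})(A)S => ({})({S})S => ({})({()})S => ({})({()})(S)S => ({})({()})(A)S => ({})({()})({S})S => ({})({()})({()})S => ({})({()})({()})()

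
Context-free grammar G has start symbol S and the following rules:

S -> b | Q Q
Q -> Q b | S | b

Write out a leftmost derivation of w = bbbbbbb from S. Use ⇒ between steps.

S ⇒ QQ   [S -> Q Q]
QQ ⇒ QbQ   [Q -> Q b]
QbQ ⇒ SbQ   [Q -> S]
SbQ ⇒ QQbQ   [S -> Q Q]
QQbQ ⇒ bQbQ   [Q -> b]
bQbQ ⇒ bQbbQ   [Q -> Q b]
bQbbQ ⇒ bSbbQ   [Q -> S]
bSbbQ ⇒ bQQbbQ   [S -> Q Q]
bQQbbQ ⇒ bQbQbbQ   [Q -> Q b]
bQbQbbQ ⇒ bSbQbbQ   [Q -> S]
bSbQbbQ ⇒ bbbQbbQ   [S -> b]
bbbQbbQ ⇒ bbbSbbQ   [Q -> S]
bbbSbbQ ⇒ bbbbbbQ   [S -> b]
bbbbbbQ ⇒ bbbbbbb   [Q -> b]

S ⇒ QQ ⇒ QbQ ⇒ SbQ ⇒ QQbQ ⇒ bQbQ ⇒ bQbbQ ⇒ bSbbQ ⇒ bQQbbQ ⇒ bQbQbbQ ⇒ bSbQbbQ ⇒ bbbQbbQ ⇒ bbbSbbQ ⇒ bbbbbbQ ⇒ bbbbbbb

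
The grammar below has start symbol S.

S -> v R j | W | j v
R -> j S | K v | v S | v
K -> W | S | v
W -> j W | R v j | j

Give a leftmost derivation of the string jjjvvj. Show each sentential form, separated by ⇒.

S ⇒ W   [S -> W]
W ⇒ Rvj   [W -> R v j]
Rvj ⇒ Kvvj   [R -> K v]
Kvvj ⇒ Wvvj   [K -> W]
Wvvj ⇒ jWvvj   [W -> j W]
jWvvj ⇒ jjWvvj   [W -> j W]
jjWvvj ⇒ jjjvvj   [W -> j]

S⇒W⇒Rvj⇒Kvvj⇒Wvvj⇒jWvvj⇒jjWvvj⇒jjjvvj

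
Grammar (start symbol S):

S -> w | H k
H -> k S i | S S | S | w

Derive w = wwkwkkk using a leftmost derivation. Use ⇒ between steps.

S ⇒ Hk ⇒ Sk ⇒ Hkk ⇒ SSkk ⇒ wSkk ⇒ wHkkk ⇒ wSSkkk ⇒ wHkSkkk ⇒ wwkSkkk ⇒ wwkwkkk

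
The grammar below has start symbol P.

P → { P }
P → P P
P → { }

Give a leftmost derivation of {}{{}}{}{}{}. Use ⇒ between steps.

P⇒PP⇒PPP⇒PPPP⇒PPPPP⇒{}PPPP⇒{}{P}PPP⇒{}{{}}PPP⇒{}{{}}{}PP⇒{}{{}}{}{}P⇒{}{{}}{}{}{}

P ⇒ PP   [P → P P]
PP ⇒ PPP   [P → P P]
PPP ⇒ PPPP   [P → P P]
PPPP ⇒ PPPPP   [P → P P]
PPPPP ⇒ {}PPPP   [P → { }]
{}PPPP ⇒ {}{P}PPP   [P → { P }]
{}{P}PPP ⇒ {}{{}}PPP   [P → { }]
{}{{}}PPP ⇒ {}{{}}{}PP   [P → { }]
{}{{}}{}PP ⇒ {}{{}}{}{}P   [P → { }]
{}{{}}{}{}P ⇒ {}{{}}{}{}{}   [P → { }]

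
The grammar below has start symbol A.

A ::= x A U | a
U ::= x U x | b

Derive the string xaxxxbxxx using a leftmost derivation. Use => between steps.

A => xAU   [A ::= x A U]
xAU => xaU   [A ::= a]
xaU => xaxUx   [U ::= x U x]
xaxUx => xaxxUxx   [U ::= x U x]
xaxxUxx => xaxxxUxxx   [U ::= x U x]
xaxxxUxxx => xaxxxbxxx   [U ::= b]

A => xAU => xaU => xaxUx => xaxxUxx => xaxxxUxxx => xaxxxbxxx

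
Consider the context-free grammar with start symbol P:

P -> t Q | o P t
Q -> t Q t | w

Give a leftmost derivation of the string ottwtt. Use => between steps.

P => oPt => otQt => ottQtt => ottwtt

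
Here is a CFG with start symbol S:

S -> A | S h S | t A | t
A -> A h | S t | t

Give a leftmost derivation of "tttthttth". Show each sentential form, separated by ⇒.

S⇒tA⇒tAh⇒tSth⇒ttAth⇒ttStth⇒ttShStth⇒tttAhStth⇒tttthStth⇒tttthttth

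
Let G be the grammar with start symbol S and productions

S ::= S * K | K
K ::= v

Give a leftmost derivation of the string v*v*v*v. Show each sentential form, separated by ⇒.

S ⇒ S*K ⇒ S*K*K ⇒ S*K*K*K ⇒ K*K*K*K ⇒ v*K*K*K ⇒ v*v*K*K ⇒ v*v*v*K ⇒ v*v*v*v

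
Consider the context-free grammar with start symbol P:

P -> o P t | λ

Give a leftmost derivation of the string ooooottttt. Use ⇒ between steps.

P ⇒ oPt ⇒ ooPtt ⇒ oooPttt ⇒ ooooPtttt ⇒ oooooPttttt ⇒ ooooottttt

P ⇒ oPt   [P -> o P t]
oPt ⇒ ooPtt   [P -> o P t]
ooPtt ⇒ oooPttt   [P -> o P t]
oooPttt ⇒ ooooPtttt   [P -> o P t]
ooooPtttt ⇒ oooooPttttt   [P -> o P t]
oooooPttttt ⇒ ooooottttt   [P -> λ]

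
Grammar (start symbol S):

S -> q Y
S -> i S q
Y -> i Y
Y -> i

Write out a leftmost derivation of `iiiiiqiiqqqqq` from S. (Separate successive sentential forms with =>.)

S => iSq   [S -> i S q]
iSq => iiSqq   [S -> i S q]
iiSqq => iiiSqqq   [S -> i S q]
iiiSqqq => iiiiSqqqq   [S -> i S q]
iiiiSqqqq => iiiiiSqqqqq   [S -> i S q]
iiiiiSqqqqq => iiiiiqYqqqqq   [S -> q Y]
iiiiiqYqqqqq => iiiiiqiYqqqqq   [Y -> i Y]
iiiiiqiYqqqqq => iiiiiqiiqqqqq   [Y -> i]

S=>iSq=>iiSqq=>iiiSqqq=>iiiiSqqqq=>iiiiiSqqqqq=>iiiiiqYqqqqq=>iiiiiqiYqqqqq=>iiiiiqiiqqqqq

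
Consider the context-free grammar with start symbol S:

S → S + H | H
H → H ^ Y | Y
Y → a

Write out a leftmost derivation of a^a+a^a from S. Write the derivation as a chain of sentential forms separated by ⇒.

S ⇒ S+H ⇒ H+H ⇒ H^Y+H ⇒ Y^Y+H ⇒ a^Y+H ⇒ a^a+H ⇒ a^a+H^Y ⇒ a^a+Y^Y ⇒ a^a+a^Y ⇒ a^a+a^a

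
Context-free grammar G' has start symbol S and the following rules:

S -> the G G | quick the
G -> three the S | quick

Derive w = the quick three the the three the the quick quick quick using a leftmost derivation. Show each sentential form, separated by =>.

S => the G G => the quick G => the quick three the S => the quick three the the G G => the quick three the the three the S G => the quick three the the three the the G G G => the quick three the the three the the quick G G => the quick three the the three the the quick quick G => the quick three the the three the the quick quick quick

S => the G G   [S -> the G G]
the G G => the quick G   [G -> quick]
the quick G => the quick three the S   [G -> three the S]
the quick three the S => the quick three the the G G   [S -> the G G]
the quick three the the G G => the quick three the the three the S G   [G -> three the S]
the quick three the the three the S G => the quick three the the three the the G G G   [S -> the G G]
the quick three the the three the the G G G => the quick three the the three the the quick G G   [G -> quick]
the quick three the the three the the quick G G => the quick three the the three the the quick quick G   [G -> quick]
the quick three the the three the the quick quick G => the quick three the the three the the quick quick quick   [G -> quick]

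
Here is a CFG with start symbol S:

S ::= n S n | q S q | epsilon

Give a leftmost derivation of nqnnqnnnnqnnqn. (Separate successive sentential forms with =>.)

S => nSn   [S ::= n S n]
nSn => nqSqn   [S ::= q S q]
nqSqn => nqnSnqn   [S ::= n S n]
nqnSnqn => nqnnSnnqn   [S ::= n S n]
nqnnSnnqn => nqnnqSqnnqn   [S ::= q S q]
nqnnqSqnnqn => nqnnqnSnqnnqn   [S ::= n S n]
nqnnqnSnqnnqn => nqnnqnnSnnqnnqn   [S ::= n S n]
nqnnqnnSnnqnnqn => nqnnqnnnnqnnqn   [S ::= epsilon]

S => nSn => nqSqn => nqnSnqn => nqnnSnnqn => nqnnqSqnnqn => nqnnqnSnqnnqn => nqnnqnnSnnqnnqn => nqnnqnnnnqnnqn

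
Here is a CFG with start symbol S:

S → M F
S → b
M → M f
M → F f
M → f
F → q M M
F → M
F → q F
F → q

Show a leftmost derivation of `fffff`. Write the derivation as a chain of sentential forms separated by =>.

S => MF   [S → M F]
MF => fF   [M → f]
fF => fM   [F → M]
fM => fMf   [M → M f]
fMf => fFff   [M → F f]
fFff => fMff   [F → M]
fMff => fFfff   [M → F f]
fFfff => fMfff   [F → M]
fMfff => fffff   [M → f]

S => MF => fF => fM => fMf => fFff => fMff => fFfff => fMfff => fffff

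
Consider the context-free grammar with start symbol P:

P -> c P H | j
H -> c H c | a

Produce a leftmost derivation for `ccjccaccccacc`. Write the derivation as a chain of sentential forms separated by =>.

P => cPH => ccPHH => ccjHH => ccjcHcH => ccjccHccH => ccjccaccH => ccjccacccHc => ccjccaccccHcc => ccjccaccccacc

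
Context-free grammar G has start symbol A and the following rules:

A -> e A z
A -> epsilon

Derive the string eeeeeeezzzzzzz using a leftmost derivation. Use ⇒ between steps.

A ⇒ eAz   [A -> e A z]
eAz ⇒ eeAzz   [A -> e A z]
eeAzz ⇒ eeeAzzz   [A -> e A z]
eeeAzzz ⇒ eeeeAzzzz   [A -> e A z]
eeeeAzzzz ⇒ eeeeeAzzzzz   [A -> e A z]
eeeeeAzzzzz ⇒ eeeeeeAzzzzzz   [A -> e A z]
eeeeeeAzzzzzz ⇒ eeeeeeeAzzzzzzz   [A -> e A z]
eeeeeeeAzzzzzzz ⇒ eeeeeeezzzzzzz   [A -> epsilon]

A ⇒ eAz ⇒ eeAzz ⇒ eeeAzzz ⇒ eeeeAzzzz ⇒ eeeeeAzzzzz ⇒ eeeeeeAzzzzzz ⇒ eeeeeeeAzzzzzzz ⇒ eeeeeeezzzzzzz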